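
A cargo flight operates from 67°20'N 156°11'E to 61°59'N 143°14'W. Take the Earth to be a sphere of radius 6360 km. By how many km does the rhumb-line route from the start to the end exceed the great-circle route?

Great circle: cos σ = sin φ₁ sin φ₂ + cos φ₁ cos φ₂ cos Δλ,  σ = 0.4429 rad → d_gc = 2816.5 km
Rhumb line: Δψ = -0.2189, q = Δφ/Δψ = 0.4265, d_rh = R√(Δφ²+q²Δλ²) = 2928.8 km
Excess = 2928.8 − 2816.5 = 112.3 ≈ 112 km

112 km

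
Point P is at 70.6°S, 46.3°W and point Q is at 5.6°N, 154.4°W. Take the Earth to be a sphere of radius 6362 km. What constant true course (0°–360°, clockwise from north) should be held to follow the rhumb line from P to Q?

Δψ = ln[tan(π/4+φ₂/2)/tan(π/4+φ₁/2)] = +1.8644
Δλ = -1.8867 rad (taken the short way round)
course = atan2(Δλ, Δψ) = 314.66°

314.7°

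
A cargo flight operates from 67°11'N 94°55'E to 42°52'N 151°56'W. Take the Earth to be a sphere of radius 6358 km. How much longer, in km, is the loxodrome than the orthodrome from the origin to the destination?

Great circle: cos σ = sin φ₁ sin φ₂ + cos φ₁ cos φ₂ cos Δλ,  σ = 1.0294 rad → d_gc = 6545.0 km
Rhumb line: Δψ = -0.7709, q = Δφ/Δψ = 0.5505, d_rh = R√(Δφ²+q²Δλ²) = 7420.7 km
Excess = 7420.7 − 6545.0 = 875.7 ≈ 876 km

876 km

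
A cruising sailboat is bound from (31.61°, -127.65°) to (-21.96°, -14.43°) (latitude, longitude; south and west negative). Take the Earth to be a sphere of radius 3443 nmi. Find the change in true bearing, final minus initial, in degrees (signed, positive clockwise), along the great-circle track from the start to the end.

At departure: θ₁ = atan2(sin Δλ cos φ₂, cos φ₁ sin φ₂ − sin φ₁ cos φ₂ cos Δλ) = 98.46°
At arrival: θ₂ = atan2(sin Δλ cos φ₁, −cos φ₂ sin φ₁ + sin φ₂ cos φ₁ cos Δλ) = 114.73°
Δθ = θ₂ − θ₁ = +16.3°

+16.3°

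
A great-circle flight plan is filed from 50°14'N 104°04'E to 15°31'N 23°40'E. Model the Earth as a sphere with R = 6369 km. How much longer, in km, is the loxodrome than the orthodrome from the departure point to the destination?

241 km

Great circle: cos σ = sin φ₁ sin φ₂ + cos φ₁ cos φ₂ cos Δλ,  σ = 1.2573 rad → d_gc = 8007.5 km
Rhumb line: Δψ = -0.7428, q = Δφ/Δψ = 0.8157, d_rh = R√(Δφ²+q²Δλ²) = 8248.4 km
Excess = 8248.4 − 8007.5 = 240.9 ≈ 241 km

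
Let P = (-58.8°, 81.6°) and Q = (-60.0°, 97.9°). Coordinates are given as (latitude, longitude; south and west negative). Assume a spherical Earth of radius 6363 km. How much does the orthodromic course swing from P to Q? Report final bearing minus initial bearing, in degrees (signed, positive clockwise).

At departure: θ₁ = atan2(sin Δλ cos φ₂, cos φ₁ sin φ₂ − sin φ₁ cos φ₂ cos Δλ) = 105.20°
At arrival: θ₂ = atan2(sin Δλ cos φ₁, −cos φ₂ sin φ₁ + sin φ₂ cos φ₁ cos Δλ) = 91.15°
Δθ = θ₂ − θ₁ = -14.1°

-14.1°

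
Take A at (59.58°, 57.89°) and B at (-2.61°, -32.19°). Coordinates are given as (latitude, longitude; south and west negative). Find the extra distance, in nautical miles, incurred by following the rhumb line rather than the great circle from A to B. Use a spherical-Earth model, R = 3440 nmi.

Great circle: cos σ = sin φ₁ sin φ₂ + cos φ₁ cos φ₂ cos Δλ,  σ = 1.6108 rad → d_gc = 5541.1 nmi
Rhumb line: Δψ = -1.3480, q = Δφ/Δψ = 0.8052, d_rh = R√(Δφ²+q²Δλ²) = 5736.5 nmi
Excess = 5736.5 − 5541.1 = 195.4 ≈ 195 nmi

195 nmi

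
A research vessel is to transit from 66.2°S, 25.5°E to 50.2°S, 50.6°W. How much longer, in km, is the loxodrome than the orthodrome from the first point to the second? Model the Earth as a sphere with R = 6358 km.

Great circle: cos σ = sin φ₁ sin φ₂ + cos φ₁ cos φ₂ cos Δλ,  σ = 0.6998 rad → d_gc = 4449.0 km
Rhumb line: Δψ = +0.5410, q = Δφ/Δψ = 0.5161, d_rh = R√(Δφ²+q²Δλ²) = 4706.4 km
Excess = 4706.4 − 4449.0 = 257.4 ≈ 257 km

257 km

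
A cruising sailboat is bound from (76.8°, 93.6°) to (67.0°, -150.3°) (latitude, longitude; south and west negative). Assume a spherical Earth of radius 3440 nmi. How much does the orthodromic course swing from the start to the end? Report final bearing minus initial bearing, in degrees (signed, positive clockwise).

At departure: θ₁ = atan2(sin Δλ cos φ₂, cos φ₁ sin φ₂ − sin φ₁ cos φ₂ cos Δλ) = 42.90°
At arrival: θ₂ = atan2(sin Δλ cos φ₁, −cos φ₂ sin φ₁ + sin φ₂ cos φ₁ cos Δλ) = 156.56°
Δθ = θ₂ − θ₁ = +113.7°

+113.7°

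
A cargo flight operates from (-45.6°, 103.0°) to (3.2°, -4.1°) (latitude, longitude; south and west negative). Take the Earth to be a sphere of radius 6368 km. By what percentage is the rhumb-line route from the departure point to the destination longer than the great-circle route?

Great circle: σ = 1.8186 rad → d_gc = Rσ = 11581.0 km
Rhumb: Δφ = +0.8517, Δλ = -1.8692, Δψ = +0.9521, q = Δφ/Δψ = 0.8945 → d_rh = R√(Δφ²+q²Δλ²) = 11949.7 km
Excess = (11949.7 − 11581.0) / 11581.0 = 368.7 / 11581.0 = 3.18% ≈ 3.2%

3.2%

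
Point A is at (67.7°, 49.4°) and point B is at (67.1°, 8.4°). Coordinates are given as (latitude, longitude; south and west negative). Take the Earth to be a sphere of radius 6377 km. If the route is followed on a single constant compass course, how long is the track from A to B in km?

Δψ = ln[tan(π/4+φ₂/2)/tan(π/4+φ₁/2)] = -0.0273;  Δφ = -0.0105 rad,  Δλ = -0.7156 rad
q = Δφ/Δψ = 0.3843
d = R·√(Δφ² + q²Δλ²) = 6377·0.27518 = 1755 km

1755 km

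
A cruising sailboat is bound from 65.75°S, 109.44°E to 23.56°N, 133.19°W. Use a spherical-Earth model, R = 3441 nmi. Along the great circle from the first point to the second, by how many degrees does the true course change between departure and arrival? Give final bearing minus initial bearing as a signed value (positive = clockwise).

At departure: θ₁ = atan2(sin Δλ cos φ₂, cos φ₁ sin φ₂ − sin φ₁ cos φ₂ cos Δλ) = 105.13°
At arrival: θ₂ = atan2(sin Δλ cos φ₁, −cos φ₂ sin φ₁ + sin φ₂ cos φ₁ cos Δλ) = 25.63°
Δθ = θ₂ − θ₁ = -79.5°

-79.5°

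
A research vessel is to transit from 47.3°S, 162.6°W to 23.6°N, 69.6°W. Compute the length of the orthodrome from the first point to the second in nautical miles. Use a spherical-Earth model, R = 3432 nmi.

6533 nmi

Haversine: a = sin²(Δφ/2)+cos φ₁ cos φ₂ sin²(Δλ/2) = 0.66337;  σ = 2·atan2(√a,√(1−a))
σ = 109.071° → d = Rσ = 3432·1.90365 = 6533 nmi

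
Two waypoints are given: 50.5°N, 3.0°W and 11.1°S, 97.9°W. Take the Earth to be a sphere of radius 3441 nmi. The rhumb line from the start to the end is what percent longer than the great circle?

Great circle: σ = 1.7741 rad → d_gc = Rσ = 6104.6 nmi
Rhumb: Δφ = -1.0751, Δλ = -1.6563, Δψ = -1.2193, q = Δφ/Δψ = 0.8818 → d_rh = R√(Δφ²+q²Δλ²) = 6240.4 nmi
Excess = (6240.4 − 6104.6) / 6104.6 = 135.8 / 6104.6 = 2.22% ≈ 2.2%

2.2%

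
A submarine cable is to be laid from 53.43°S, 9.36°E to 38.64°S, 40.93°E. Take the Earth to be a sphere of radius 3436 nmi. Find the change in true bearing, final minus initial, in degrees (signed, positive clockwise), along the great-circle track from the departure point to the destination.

At departure: θ₁ = atan2(sin Δλ cos φ₂, cos φ₁ sin φ₂ − sin φ₁ cos φ₂ cos Δλ) = 68.34°
At arrival: θ₂ = atan2(sin Δλ cos φ₁, −cos φ₂ sin φ₁ + sin φ₂ cos φ₁ cos Δλ) = 45.15°
Δθ = θ₂ − θ₁ = -23.2°

-23.2°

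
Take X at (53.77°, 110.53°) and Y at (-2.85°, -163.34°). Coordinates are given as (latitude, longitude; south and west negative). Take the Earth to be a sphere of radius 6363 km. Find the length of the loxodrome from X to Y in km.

Rhumb course C = atan2(Δλ, Δψ) with Δψ = ln[tan(π/4+φ₂/2)/tan(π/4+φ₁/2)] = -1.1671, Δλ = +1.5033 → C = 127.83°
d = R·|Δφ| / |cos C| = 6363·0.98821 / 0.61326 = 10253 km

10253 km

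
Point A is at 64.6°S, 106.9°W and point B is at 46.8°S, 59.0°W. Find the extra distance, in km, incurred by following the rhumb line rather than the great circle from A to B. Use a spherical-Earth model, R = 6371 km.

Great circle: cos σ = sin φ₁ sin φ₂ + cos φ₁ cos φ₂ cos Δλ,  σ = 0.5446 rad → d_gc = 3469.4 km
Rhumb line: Δψ = +0.5635, q = Δφ/Δψ = 0.5513, d_rh = R√(Δφ²+q²Δλ²) = 3541.1 km
Excess = 3541.1 − 3469.4 = 71.7 ≈ 72 km

72 km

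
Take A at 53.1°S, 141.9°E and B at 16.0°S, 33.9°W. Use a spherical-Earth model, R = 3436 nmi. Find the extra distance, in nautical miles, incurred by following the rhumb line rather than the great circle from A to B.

Great circle: cos σ = sin φ₁ sin φ₂ + cos φ₁ cos φ₂ cos Δλ,  σ = 1.9339 rad → d_gc = 6644.9 nmi
Rhumb line: Δψ = +0.8148, q = Δφ/Δψ = 0.7947, d_rh = R√(Δφ²+q²Δλ²) = 8668.7 nmi
Excess = 8668.7 − 6644.9 = 2023.8 ≈ 2024 nmi

2024 nmi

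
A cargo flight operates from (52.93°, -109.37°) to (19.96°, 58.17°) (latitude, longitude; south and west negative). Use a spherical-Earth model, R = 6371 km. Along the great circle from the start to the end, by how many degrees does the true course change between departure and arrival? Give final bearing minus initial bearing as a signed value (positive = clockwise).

Initial bearing θ₁ = atan2(sin Δλ cos φ₂, cos φ₁ sin φ₂ − sin φ₁ cos φ₂ cos Δλ) = 12.20°
Final bearing θ₂ = (initial bearing from the destination back to the start) + 180° = 172.21°
Δθ = θ₂ − θ₁ = +160.0°

+160.0°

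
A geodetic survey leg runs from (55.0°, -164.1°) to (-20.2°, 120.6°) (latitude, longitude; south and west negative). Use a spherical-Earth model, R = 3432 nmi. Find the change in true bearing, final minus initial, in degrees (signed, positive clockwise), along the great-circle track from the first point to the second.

At departure: θ₁ = atan2(sin Δλ cos φ₂, cos φ₁ sin φ₂ − sin φ₁ cos φ₂ cos Δλ) = 246.58°
At arrival: θ₂ = atan2(sin Δλ cos φ₁, −cos φ₂ sin φ₁ + sin φ₂ cos φ₁ cos Δλ) = 214.11°
Δθ = θ₂ − θ₁ = -32.5°

-32.5°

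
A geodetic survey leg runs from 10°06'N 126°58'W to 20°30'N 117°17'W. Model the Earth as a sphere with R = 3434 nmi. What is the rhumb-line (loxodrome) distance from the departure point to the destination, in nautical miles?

837 nmi

Rhumb course C = atan2(Δλ, Δψ) with Δψ = ln[tan(π/4+φ₂/2)/tan(π/4+φ₁/2)] = +0.1885, Δλ = +0.1690 → C = 41.88°
d = R·|Δφ| / |cos C| = 3434·0.18151 / 0.74453 = 837 nmi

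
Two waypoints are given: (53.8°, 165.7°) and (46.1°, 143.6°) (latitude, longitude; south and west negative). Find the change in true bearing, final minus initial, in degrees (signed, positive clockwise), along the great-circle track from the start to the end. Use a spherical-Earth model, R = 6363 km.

At departure: θ₁ = atan2(sin Δλ cos φ₂, cos φ₁ sin φ₂ − sin φ₁ cos φ₂ cos Δλ) = 250.40°
At arrival: θ₂ = atan2(sin Δλ cos φ₁, −cos φ₂ sin φ₁ + sin φ₂ cos φ₁ cos Δλ) = 233.36°
Δθ = θ₂ − θ₁ = -17.0°

-17.0°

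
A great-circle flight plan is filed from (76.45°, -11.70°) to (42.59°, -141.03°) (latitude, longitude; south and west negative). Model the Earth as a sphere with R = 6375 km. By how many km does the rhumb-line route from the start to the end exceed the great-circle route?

Great circle: cos σ = sin φ₁ sin φ₂ + cos φ₁ cos φ₂ cos Δλ,  σ = 0.9901 rad → d_gc = 6312.02 km
Rhumb line: Δψ = -1.3072, q = Δφ/Δψ = 0.4521, d_rh = R√(Δφ²+q²Δλ²) = 7517.53 km
Excess = 7517.53 − 6312.02 = 1205.51 ≈ 1206 km

1206 km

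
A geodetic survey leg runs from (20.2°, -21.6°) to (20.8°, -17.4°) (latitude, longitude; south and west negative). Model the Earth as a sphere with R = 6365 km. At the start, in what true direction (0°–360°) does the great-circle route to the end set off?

80.6°

θ = atan2( sin Δλ·cos φ₂ ,  cos φ₁ sin φ₂ − sin φ₁ cos φ₂ cos Δλ )
  = atan2(+0.0685, +0.0113) = 80.60°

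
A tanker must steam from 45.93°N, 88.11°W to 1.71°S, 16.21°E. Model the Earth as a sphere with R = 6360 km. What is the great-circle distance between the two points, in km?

cos σ = sin φ₁ sin φ₂ + cos φ₁ cos φ₂ cos Δλ
      = sin(45.93°)sin(-1.71°) + cos(45.93°)cos(-1.71°)cos(104.32°) = -0.1934
σ = 101.151° → d = Rσ = 6360·1.76542 = 11228 km

11228 km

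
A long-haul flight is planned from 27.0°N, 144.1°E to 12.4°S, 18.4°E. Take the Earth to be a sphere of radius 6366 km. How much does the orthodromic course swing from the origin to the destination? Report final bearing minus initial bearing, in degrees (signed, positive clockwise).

-29.5°

At departure: θ₁ = atan2(sin Δλ cos φ₂, cos φ₁ sin φ₂ − sin φ₁ cos φ₂ cos Δλ) = 274.86°
At arrival: θ₂ = atan2(sin Δλ cos φ₁, −cos φ₂ sin φ₁ + sin φ₂ cos φ₁ cos Δλ) = 245.37°
Δθ = θ₂ − θ₁ = -29.5°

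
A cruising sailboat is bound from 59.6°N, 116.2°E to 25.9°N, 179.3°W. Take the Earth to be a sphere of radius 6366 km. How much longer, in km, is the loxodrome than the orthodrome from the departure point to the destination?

168 km

Great circle: cos σ = sin φ₁ sin φ₂ + cos φ₁ cos φ₂ cos Δλ,  σ = 0.9610 rad → d_gc = 6117.58 km
Rhumb line: Δψ = -0.8348, q = Δφ/Δψ = 0.7046, d_rh = R√(Δφ²+q²Δλ²) = 6286.07 km
Excess = 6286.07 − 6117.58 = 168.49 ≈ 168 km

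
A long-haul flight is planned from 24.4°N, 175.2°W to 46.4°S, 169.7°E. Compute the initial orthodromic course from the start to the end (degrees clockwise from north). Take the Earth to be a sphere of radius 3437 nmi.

θ = atan2( sin Δλ·cos φ₂ ,  cos φ₁ sin φ₂ − sin φ₁ cos φ₂ cos Δλ )
  = atan2(-0.1796, -0.9345) = 190.88°

190.9°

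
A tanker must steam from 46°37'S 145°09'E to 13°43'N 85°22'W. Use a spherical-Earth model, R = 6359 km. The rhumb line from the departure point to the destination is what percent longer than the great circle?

Great circle: σ = 2.2101 rad → d_gc = Rσ = 14054.0 km
Rhumb: Δφ = +1.0530, Δλ = +2.2599, Δψ = +1.1636, q = Δφ/Δψ = 0.9050 → d_rh = R√(Δφ²+q²Δλ²) = 14627.9 km
Excess = (14627.9 − 14054.0) / 14054.0 = 573.9 / 14054.0 = 4.08% ≈ 4.1%

4.1%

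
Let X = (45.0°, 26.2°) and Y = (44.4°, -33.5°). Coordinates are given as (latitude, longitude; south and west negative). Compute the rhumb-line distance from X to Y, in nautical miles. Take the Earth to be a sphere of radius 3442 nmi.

2549 nmi

Δψ = ln[tan(π/4+φ₂/2)/tan(π/4+φ₁/2)] = -0.0147;  Δφ = -0.0105 rad,  Δλ = -1.0420 rad
q = Δφ/Δψ = 0.7108
d = R·√(Δφ² + q²Δλ²) = 3442·0.74069 = 2549 nmi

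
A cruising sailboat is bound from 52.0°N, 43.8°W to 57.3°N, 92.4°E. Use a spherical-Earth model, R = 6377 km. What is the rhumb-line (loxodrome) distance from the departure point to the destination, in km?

Δψ = ln[tan(π/4+φ₂/2)/tan(π/4+φ₁/2)] = +0.1602;  Δφ = +0.0925 rad,  Δλ = +2.3771 rad
q = Δφ/Δψ = 0.5775
d = R·√(Δφ² + q²Δλ²) = 6377·1.37601 = 8775 km

8775 km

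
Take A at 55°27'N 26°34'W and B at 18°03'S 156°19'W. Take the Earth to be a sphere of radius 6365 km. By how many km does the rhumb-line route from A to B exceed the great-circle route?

Great circle: cos σ = sin φ₁ sin φ₂ + cos φ₁ cos φ₂ cos Δλ,  σ = 2.2143 rad → d_gc = 14094.0 km
Rhumb line: Δψ = -1.4884, q = Δφ/Δψ = 0.8619, d_rh = R√(Δφ²+q²Δλ²) = 14866.3 km
Excess = 14866.3 − 14094.0 = 772.3 ≈ 772 km

772 km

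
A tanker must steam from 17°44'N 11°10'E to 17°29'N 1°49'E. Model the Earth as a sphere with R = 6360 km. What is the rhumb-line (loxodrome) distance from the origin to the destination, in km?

Δψ = ln[tan(π/4+φ₂/2)/tan(π/4+φ₁/2)] = -0.0046;  Δφ = -0.0044 rad,  Δλ = -0.1632 rad
q = Δφ/Δψ = 0.9531
d = R·√(Δφ² + q²Δλ²) = 6360·0.15560 = 990 km

990 km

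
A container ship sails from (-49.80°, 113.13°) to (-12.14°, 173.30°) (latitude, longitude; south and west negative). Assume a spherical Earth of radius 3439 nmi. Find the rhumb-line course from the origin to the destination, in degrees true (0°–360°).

53.0°

Meridional parts: M(φ₁)=-1.0053, M(φ₂)=-0.2135 → ΔM = +0.7918;  Δλ = +1.0502 rad
tan C = Δλ / ΔM = +1.3263 → C = 52.99°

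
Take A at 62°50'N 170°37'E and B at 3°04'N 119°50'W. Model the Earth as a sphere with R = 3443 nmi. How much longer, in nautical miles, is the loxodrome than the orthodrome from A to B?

113 nmi

Great circle: cos σ = sin φ₁ sin φ₂ + cos φ₁ cos φ₂ cos Δλ,  σ = 1.3624 rad → d_gc = 4690.7 nmi
Rhumb line: Δψ = -1.3669, q = Δφ/Δψ = 0.7632, d_rh = R√(Δφ²+q²Δλ²) = 4803.3 nmi
Excess = 4803.3 − 4690.7 = 112.6 ≈ 113 nmi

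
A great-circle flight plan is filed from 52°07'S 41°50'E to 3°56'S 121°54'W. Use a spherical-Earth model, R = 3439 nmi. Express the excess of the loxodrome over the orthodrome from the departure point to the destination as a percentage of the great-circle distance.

19.2%

Great circle: σ = 2.1341 rad → d_gc = Rσ = 7339.0 nmi
Rhumb: Δφ = +0.8410, Δλ = -2.8577, Δψ = +1.0008, q = Δφ/Δψ = 0.8403 → d_rh = R√(Δφ²+q²Δλ²) = 8750.0 nmi
Excess = (8750.0 − 7339.0) / 7339.0 = 1411.0 / 7339.0 = 19.23% ≈ 19.2%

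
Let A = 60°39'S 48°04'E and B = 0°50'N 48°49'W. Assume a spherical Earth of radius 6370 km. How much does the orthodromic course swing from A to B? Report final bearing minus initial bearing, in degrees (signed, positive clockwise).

Initial bearing θ₁ = atan2(sin Δλ cos φ₂, cos φ₁ sin φ₂ − sin φ₁ cos φ₂ cos Δλ) = 264.40°
Final bearing θ₂ = (initial bearing from the destination back to the start) + 180° = 330.80°
Δθ = θ₂ − θ₁ = +66.4°

+66.4°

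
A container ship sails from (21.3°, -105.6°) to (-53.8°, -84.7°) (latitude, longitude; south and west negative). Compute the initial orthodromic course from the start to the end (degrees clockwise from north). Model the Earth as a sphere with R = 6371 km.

167.5°

θ = atan2( sin Δλ·cos φ₂ ,  cos φ₁ sin φ₂ − sin φ₁ cos φ₂ cos Δλ )
  = atan2(+0.2107, -0.9523) = 167.52°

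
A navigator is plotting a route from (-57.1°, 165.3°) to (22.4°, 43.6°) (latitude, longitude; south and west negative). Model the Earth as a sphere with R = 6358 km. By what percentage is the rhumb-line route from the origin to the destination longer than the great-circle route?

Great circle: σ = 2.1942 rad → d_gc = Rσ = 13951.0 km
Rhumb: Δφ = +1.3875, Δλ = -2.1241, Δψ = +1.6212, q = Δφ/Δψ = 0.8559 → d_rh = R√(Δφ²+q²Δλ²) = 14540.4 km
Excess = (14540.4 − 13951.0) / 13951.0 = 589.4 / 13951.0 = 4.22% ≈ 4.2%

4.2%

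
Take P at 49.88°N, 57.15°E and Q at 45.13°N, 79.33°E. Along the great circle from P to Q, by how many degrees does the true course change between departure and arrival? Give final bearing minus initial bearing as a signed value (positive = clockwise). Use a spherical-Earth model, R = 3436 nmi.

Initial bearing θ₁ = atan2(sin Δλ cos φ₂, cos φ₁ sin φ₂ − sin φ₁ cos φ₂ cos Δλ) = 99.15°
Final bearing θ₂ = (initial bearing from the destination back to the start) + 180° = 115.61°
Δθ = θ₂ − θ₁ = +16.5°

+16.5°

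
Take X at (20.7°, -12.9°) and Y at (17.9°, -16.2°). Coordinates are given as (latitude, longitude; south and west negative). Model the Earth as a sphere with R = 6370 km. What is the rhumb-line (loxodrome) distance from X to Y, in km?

466 km

Rhumb course C = atan2(Δλ, Δψ) with Δψ = ln[tan(π/4+φ₂/2)/tan(π/4+φ₁/2)] = -0.0518, Δλ = -0.0576 → C = 228.04°
d = R·|Δφ| / |cos C| = 6370·0.04887 / 0.66860 = 466 km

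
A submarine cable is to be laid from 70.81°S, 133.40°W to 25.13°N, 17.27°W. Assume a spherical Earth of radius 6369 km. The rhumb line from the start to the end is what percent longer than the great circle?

6.1%

Great circle: σ = 2.1319 rad → d_gc = Rσ = 13578.2 km
Rhumb: Δφ = +1.6745, Δλ = +2.0269, Δψ = +2.2310, q = Δφ/Δψ = 0.7506 → d_rh = R√(Δφ²+q²Δλ²) = 14408.8 km
Excess = (14408.8 − 13578.2) / 13578.2 = 830.6 / 13578.2 = 6.12% ≈ 6.1%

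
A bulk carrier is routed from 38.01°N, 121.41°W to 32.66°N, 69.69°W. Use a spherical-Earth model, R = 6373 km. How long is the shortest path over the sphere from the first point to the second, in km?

4671 km

cos σ = sin φ₁ sin φ₂ + cos φ₁ cos φ₂ cos Δλ
      = sin(38.01°)sin(32.66°) + cos(38.01°)cos(32.66°)cos(51.72°) = 0.7433
σ = 41.991° → d = Rσ = 6373·0.73288 = 4671 km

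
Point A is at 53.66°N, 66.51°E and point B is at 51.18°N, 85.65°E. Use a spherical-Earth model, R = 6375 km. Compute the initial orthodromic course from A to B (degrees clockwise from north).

94.3°

θ = atan2( sin Δλ·cos φ₂ ,  cos φ₁ sin φ₂ − sin φ₁ cos φ₂ cos Δλ )
  = atan2(+0.2055, -0.0154) = 94.27°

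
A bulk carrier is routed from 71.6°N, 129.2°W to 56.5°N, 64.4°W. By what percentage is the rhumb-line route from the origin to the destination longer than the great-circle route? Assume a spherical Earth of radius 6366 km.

4.5%

Great circle: σ = 0.5248 rad → d_gc = Rσ = 3340.8 km
Rhumb: Δφ = -0.2635, Δλ = +1.1310, Δψ = -0.6196, q = Δφ/Δψ = 0.4253 → d_rh = R√(Δφ²+q²Δλ²) = 3491.8 km
Excess = (3491.8 − 3340.8) / 3340.8 = 151.0 / 3340.8 = 4.52% ≈ 4.5%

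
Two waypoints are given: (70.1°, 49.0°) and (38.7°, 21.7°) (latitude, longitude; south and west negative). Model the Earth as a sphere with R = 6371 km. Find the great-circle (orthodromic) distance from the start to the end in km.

3838 km

Haversine: a = sin²(Δφ/2)+cos φ₁ cos φ₂ sin²(Δλ/2) = 0.08802;  σ = 2·atan2(√a,√(1−a))
σ = 34.517° → d = Rσ = 6371·0.60243 = 3838 km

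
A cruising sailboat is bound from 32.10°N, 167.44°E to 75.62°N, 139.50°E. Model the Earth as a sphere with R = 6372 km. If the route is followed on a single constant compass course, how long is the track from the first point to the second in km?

Rhumb course C = atan2(Δλ, Δψ) with Δψ = ln[tan(π/4+φ₂/2)/tan(π/4+φ₁/2)] = +1.4782, Δλ = -0.4876 → C = 341.74°
d = R·|Δφ| / |cos C| = 6372·0.75957 / 0.94966 = 5097 km

5097 km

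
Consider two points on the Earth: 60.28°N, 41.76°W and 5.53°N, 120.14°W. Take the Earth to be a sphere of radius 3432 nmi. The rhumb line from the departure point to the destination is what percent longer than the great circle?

Great circle: σ = 1.3867 rad → d_gc = Rσ = 4759.1 nmi
Rhumb: Δφ = -0.9556, Δλ = -1.3680, Δψ = -1.2301, q = Δφ/Δψ = 0.7768 → d_rh = R√(Δφ²+q²Δλ²) = 4904.8 nmi
Excess = (4904.8 − 4759.1) / 4759.1 = 145.7 / 4759.1 = 3.06% ≈ 3.1%

3.1%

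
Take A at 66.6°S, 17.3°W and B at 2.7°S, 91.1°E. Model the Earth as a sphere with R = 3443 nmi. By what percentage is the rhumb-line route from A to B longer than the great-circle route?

7.4%

Great circle: σ = 1.6529 rad → d_gc = Rσ = 5690.9 nmi
Rhumb: Δφ = +1.1153, Δλ = +1.8919, Δψ = +1.5275, q = Δφ/Δψ = 0.7301 → d_rh = R√(Δφ²+q²Δλ²) = 6112.7 nmi
Excess = (6112.7 − 5690.9) / 5690.9 = 421.8 / 5690.9 = 7.41% ≈ 7.4%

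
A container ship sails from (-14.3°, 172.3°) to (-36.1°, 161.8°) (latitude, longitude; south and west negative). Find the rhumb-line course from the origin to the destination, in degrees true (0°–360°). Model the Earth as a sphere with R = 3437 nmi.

203.4°

Δψ = ln[tan(π/4+φ₂/2)/tan(π/4+φ₁/2)] = -0.4242
Δλ = -0.1833 rad (taken the short way round)
course = atan2(Δλ, Δψ) = 203.36°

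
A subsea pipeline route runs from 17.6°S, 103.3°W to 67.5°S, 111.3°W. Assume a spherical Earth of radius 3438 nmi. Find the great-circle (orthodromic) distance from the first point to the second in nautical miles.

cos σ = sin φ₁ sin φ₂ + cos φ₁ cos φ₂ cos Δλ
      = sin(-17.60°)sin(-67.50°) + cos(-17.60°)cos(-67.50°)cos(-8.00°) = 0.6406
σ = 50.165° → d = Rσ = 3438·0.87555 = 3010 nmi

3010 nmi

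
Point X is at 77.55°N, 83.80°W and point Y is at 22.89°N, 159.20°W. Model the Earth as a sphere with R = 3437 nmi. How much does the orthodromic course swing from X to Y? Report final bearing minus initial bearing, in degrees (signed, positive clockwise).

At departure: θ₁ = atan2(sin Δλ cos φ₂, cos φ₁ sin φ₂ − sin φ₁ cos φ₂ cos Δλ) = 260.89°
At arrival: θ₂ = atan2(sin Δλ cos φ₁, −cos φ₂ sin φ₁ + sin φ₂ cos φ₁ cos Δλ) = 193.36°
Δθ = θ₂ − θ₁ = -67.5°

-67.5°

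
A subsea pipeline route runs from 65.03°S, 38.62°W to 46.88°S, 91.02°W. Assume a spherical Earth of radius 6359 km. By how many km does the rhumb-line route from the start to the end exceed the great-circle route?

Great circle: cos σ = sin φ₁ sin φ₂ + cos φ₁ cos φ₂ cos Δλ,  σ = 0.5776 rad → d_gc = 3673.2 km
Rhumb line: Δψ = +0.5791, q = Δφ/Δψ = 0.5470, d_rh = R√(Δφ²+q²Δλ²) = 3765.2 km
Excess = 3765.2 − 3673.2 = 92.0 ≈ 92 km

92 km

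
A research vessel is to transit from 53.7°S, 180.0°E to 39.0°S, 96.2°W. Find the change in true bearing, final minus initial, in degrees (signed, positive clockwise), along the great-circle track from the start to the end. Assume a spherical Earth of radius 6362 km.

-66.4°

At departure: θ₁ = atan2(sin Δλ cos φ₂, cos φ₁ sin φ₂ − sin φ₁ cos φ₂ cos Δλ) = 111.54°
At arrival: θ₂ = atan2(sin Δλ cos φ₁, −cos φ₂ sin φ₁ + sin φ₂ cos φ₁ cos Δλ) = 45.12°
Δθ = θ₂ − θ₁ = -66.4°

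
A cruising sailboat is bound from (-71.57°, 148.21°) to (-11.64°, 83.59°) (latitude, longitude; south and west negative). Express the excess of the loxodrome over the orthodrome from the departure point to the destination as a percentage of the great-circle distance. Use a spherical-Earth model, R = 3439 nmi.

Great circle: σ = 1.2407 rad → d_gc = Rσ = 4266.8 nmi
Rhumb: Δφ = +1.0460, Δλ = -1.1278, Δψ = +1.6142, q = Δφ/Δψ = 0.6480 → d_rh = R√(Δφ²+q²Δλ²) = 4388.2 nmi
Excess = (4388.2 − 4266.8) / 4266.8 = 121.4 / 4266.8 = 2.845% ≈ 2.8%

2.8%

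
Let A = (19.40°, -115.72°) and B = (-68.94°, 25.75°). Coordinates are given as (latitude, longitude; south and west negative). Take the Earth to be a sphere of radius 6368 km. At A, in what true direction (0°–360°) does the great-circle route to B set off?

N = sin Δλ·cos φ₂ = +0.2238;  D = cos φ₁ sin φ₂ − sin φ₁ cos φ₂ cos Δλ = -0.7868
initial course = atan2(N, D) = 164.12°

164.1°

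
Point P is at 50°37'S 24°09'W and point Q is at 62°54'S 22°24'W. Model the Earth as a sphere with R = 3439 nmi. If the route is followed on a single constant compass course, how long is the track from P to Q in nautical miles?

Rhumb course C = atan2(Δλ, Δψ) with Δψ = ln[tan(π/4+φ₂/2)/tan(π/4+φ₁/2)] = -0.3954, Δλ = +0.0305 → C = 175.58°
d = R·|Δφ| / |cos C| = 3439·0.21438 / 0.99703 = 739 nmi

739 nmi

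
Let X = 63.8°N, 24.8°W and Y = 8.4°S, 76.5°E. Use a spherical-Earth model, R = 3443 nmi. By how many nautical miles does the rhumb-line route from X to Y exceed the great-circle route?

Great circle: cos σ = sin φ₁ sin φ₂ + cos φ₁ cos φ₂ cos Δλ,  σ = 1.7892 rad → d_gc = 6160.2 nmi
Rhumb line: Δψ = -1.6051, q = Δφ/Δψ = 0.7851, d_rh = R√(Δφ²+q²Δλ²) = 6454.6 nmi
Excess = 6454.6 − 6160.2 = 294.4 ≈ 294 nmi

294 nmi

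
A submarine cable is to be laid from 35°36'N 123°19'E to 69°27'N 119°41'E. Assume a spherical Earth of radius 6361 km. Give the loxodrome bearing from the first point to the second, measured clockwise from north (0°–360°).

Meridional parts: M(φ₁)=+0.6657, M(φ₂)=+1.7077 → ΔM = +1.0420;  Δλ = -0.0634 rad
tan C = Δλ / ΔM = -0.0609 → C = 356.52°

356.5°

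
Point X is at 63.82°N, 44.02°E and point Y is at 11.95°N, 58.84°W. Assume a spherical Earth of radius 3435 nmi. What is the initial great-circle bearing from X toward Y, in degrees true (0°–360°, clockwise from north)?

286.7°

θ = atan2( sin Δλ·cos φ₂ ,  cos φ₁ sin φ₂ − sin φ₁ cos φ₂ cos Δλ )
  = atan2(-0.9538, +0.2868) = 286.73°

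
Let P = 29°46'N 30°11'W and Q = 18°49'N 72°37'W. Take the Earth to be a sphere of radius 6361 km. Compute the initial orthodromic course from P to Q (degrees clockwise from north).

N = sin Δλ·cos φ₂ = -0.6387;  D = cos φ₁ sin φ₂ − sin φ₁ cos φ₂ cos Δλ = -0.0669
initial course = atan2(N, D) = 264.02°

264.0°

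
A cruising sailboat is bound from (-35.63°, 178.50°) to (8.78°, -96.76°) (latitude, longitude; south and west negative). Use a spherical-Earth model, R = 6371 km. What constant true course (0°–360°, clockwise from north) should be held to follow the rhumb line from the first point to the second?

61.0°

Δψ = ln[tan(π/4+φ₂/2)/tan(π/4+φ₁/2)] = +0.8202
Δλ = +1.4790 rad (taken the short way round)
course = atan2(Δλ, Δψ) = 60.99°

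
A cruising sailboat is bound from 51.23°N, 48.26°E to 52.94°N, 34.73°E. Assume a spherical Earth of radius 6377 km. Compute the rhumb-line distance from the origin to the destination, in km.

945 km

Rhumb course C = atan2(Δλ, Δψ) with Δψ = ln[tan(π/4+φ₂/2)/tan(π/4+φ₁/2)] = +0.0486, Δλ = -0.2361 → C = 281.62°
d = R·|Δφ| / |cos C| = 6377·0.02985 / 0.20149 = 945 km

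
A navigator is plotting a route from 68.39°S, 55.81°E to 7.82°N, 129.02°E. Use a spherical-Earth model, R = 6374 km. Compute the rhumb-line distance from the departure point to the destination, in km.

Δψ = ln[tan(π/4+φ₂/2)/tan(π/4+φ₁/2)] = +1.7932;  Δφ = +1.3301 rad,  Δλ = +1.2778 rad
q = Δφ/Δψ = 0.7418
d = R·√(Δφ² + q²Δλ²) = 6374·1.63326 = 10410 km

10410 km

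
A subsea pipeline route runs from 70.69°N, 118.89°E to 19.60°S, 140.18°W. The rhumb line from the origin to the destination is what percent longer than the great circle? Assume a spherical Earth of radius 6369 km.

Great circle: σ = 1.9559 rad → d_gc = Rσ = 12457.1 km
Rhumb: Δφ = -1.5759, Δλ = +1.7616, Δψ = -2.1202, q = Δφ/Δψ = 0.7433 → d_rh = R√(Δφ²+q²Δλ²) = 13048.9 km
Excess = (13048.9 − 12457.1) / 12457.1 = 591.8 / 12457.1 = 4.751% ≈ 4.8%

4.8%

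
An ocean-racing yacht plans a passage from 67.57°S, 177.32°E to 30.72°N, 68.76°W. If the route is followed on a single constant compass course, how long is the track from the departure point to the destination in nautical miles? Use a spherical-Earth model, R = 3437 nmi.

Rhumb course C = atan2(Δλ, Δψ) with Δψ = ln[tan(π/4+φ₂/2)/tan(π/4+φ₁/2)] = +2.1820, Δλ = +1.9883 → C = 42.34°
d = R·|Δφ| / |cos C| = 3437·1.71548 / 0.73915 = 7977 nmi

7977 nmi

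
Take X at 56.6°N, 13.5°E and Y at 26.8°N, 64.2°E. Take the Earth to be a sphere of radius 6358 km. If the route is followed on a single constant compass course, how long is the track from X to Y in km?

Δψ = ln[tan(π/4+φ₂/2)/tan(π/4+φ₁/2)] = -0.7181;  Δφ = -0.5201 rad,  Δλ = +0.8849 rad
q = Δφ/Δψ = 0.7243
d = R·√(Δφ² + q²Δλ²) = 6358·0.82538 = 5248 km

5248 km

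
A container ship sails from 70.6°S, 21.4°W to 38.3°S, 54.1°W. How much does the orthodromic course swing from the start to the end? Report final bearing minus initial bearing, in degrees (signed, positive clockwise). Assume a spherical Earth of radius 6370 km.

Initial bearing θ₁ = atan2(sin Δλ cos φ₂, cos φ₁ sin φ₂ − sin φ₁ cos φ₂ cos Δλ) = 314.53°
Final bearing θ₂ = (initial bearing from the destination back to the start) + 180° = 342.44°
Δθ = θ₂ − θ₁ = +27.9°

+27.9°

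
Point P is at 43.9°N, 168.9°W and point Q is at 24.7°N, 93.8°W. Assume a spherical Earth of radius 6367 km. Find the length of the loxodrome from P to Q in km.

Δψ = ln[tan(π/4+φ₂/2)/tan(π/4+φ₁/2)] = -0.4094;  Δφ = -0.3351 rad,  Δλ = +1.3107 rad
q = Δφ/Δψ = 0.8186
d = R·√(Δφ² + q²Δλ²) = 6367·1.12405 = 7157 km

7157 km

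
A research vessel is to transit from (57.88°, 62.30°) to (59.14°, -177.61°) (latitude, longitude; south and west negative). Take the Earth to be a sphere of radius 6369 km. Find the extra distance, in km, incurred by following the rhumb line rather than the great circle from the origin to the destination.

Great circle: cos σ = sin φ₁ sin φ₂ + cos φ₁ cos φ₂ cos Δλ,  σ = 0.9394 rad → d_gc = 5982.9 km
Rhumb line: Δψ = +0.0421, q = Δφ/Δψ = 0.5223, d_rh = R√(Δφ²+q²Δλ²) = 6973.5 km
Excess = 6973.5 − 5982.9 = 990.6 ≈ 991 km

991 km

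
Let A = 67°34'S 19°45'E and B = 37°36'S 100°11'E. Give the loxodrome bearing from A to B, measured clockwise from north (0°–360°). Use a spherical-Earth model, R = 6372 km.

Δψ = ln[tan(π/4+φ₂/2)/tan(π/4+φ₁/2)] = +0.9088
Δλ = +1.4038 rad (taken the short way round)
course = atan2(Δλ, Δψ) = 57.08°

57.1°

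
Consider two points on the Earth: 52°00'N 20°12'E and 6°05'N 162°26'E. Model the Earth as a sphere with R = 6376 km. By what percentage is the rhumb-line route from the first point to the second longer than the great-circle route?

12.1%

Great circle: σ = 1.9828 rad → d_gc = Rσ = 12642.3 km
Rhumb: Δφ = -0.8014, Δλ = +2.4824, Δψ = -0.9598, q = Δφ/Δψ = 0.8350 → d_rh = R√(Δφ²+q²Δλ²) = 14169.4 km
Excess = (14169.4 − 12642.3) / 12642.3 = 1527.1 / 12642.3 = 12.08% ≈ 12.1%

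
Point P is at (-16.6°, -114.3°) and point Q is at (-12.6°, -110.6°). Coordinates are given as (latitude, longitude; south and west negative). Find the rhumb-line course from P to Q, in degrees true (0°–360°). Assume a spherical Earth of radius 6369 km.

41.8°

Δψ = ln[tan(π/4+φ₂/2)/tan(π/4+φ₁/2)] = +0.0722
Δλ = +0.0646 rad (taken the short way round)
course = atan2(Δλ, Δψ) = 41.83°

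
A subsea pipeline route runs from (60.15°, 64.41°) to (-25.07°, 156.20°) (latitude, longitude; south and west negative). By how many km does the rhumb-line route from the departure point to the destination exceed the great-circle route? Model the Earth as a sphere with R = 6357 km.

Great circle: cos σ = sin φ₁ sin φ₂ + cos φ₁ cos φ₂ cos Δλ,  σ = 1.9623 rad → d_gc = 12474.4 km
Rhumb line: Δψ = -1.7744, q = Δφ/Δψ = 0.8382, d_rh = R√(Δφ²+q²Δλ²) = 12738.7 km
Excess = 12738.7 − 12474.4 = 264.3 ≈ 264 km

264 km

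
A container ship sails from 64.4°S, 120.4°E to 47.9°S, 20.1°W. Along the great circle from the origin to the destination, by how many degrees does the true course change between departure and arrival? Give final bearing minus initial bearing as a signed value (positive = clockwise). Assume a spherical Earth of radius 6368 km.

+133.7°

Initial bearing θ₁ = atan2(sin Δλ cos φ₂, cos φ₁ sin φ₂ − sin φ₁ cos φ₂ cos Δλ) = 208.45°
Final bearing θ₂ = (initial bearing from the destination back to the start) + 180° = 342.12°
Δθ = θ₂ − θ₁ = +133.7°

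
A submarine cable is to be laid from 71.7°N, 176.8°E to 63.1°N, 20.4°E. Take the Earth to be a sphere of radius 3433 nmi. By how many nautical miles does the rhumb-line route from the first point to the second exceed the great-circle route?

Great circle: cos σ = sin φ₁ sin φ₂ + cos φ₁ cos φ₂ cos Δλ,  σ = 0.7720 rad → d_gc = 2650.3 nmi
Rhumb line: Δψ = -0.3953, q = Δφ/Δψ = 0.3797, d_rh = R√(Δφ²+q²Δλ²) = 3595.5 nmi
Excess = 3595.5 − 2650.3 = 945.2 ≈ 945 nmi

945 nmi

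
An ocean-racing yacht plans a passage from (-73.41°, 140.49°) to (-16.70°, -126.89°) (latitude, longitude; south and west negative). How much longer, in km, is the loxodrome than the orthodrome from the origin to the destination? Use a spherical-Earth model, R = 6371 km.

Great circle: cos σ = sin φ₁ sin φ₂ + cos φ₁ cos φ₂ cos Δλ,  σ = 1.3048 rad → d_gc = 8312.7 km
Rhumb line: Δψ = +1.6299, q = Δφ/Δψ = 0.6073, d_rh = R√(Δφ²+q²Δλ²) = 8881.4 km
Excess = 8881.4 − 8312.7 = 568.7 ≈ 569 km

569 km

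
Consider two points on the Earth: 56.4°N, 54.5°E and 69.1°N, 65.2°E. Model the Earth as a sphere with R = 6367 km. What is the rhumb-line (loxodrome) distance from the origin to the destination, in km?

1509 km

Rhumb course C = atan2(Δλ, Δψ) with Δψ = ln[tan(π/4+φ₂/2)/tan(π/4+φ₁/2)] = +0.4928, Δλ = +0.1868 → C = 20.75°
d = R·|Δφ| / |cos C| = 6367·0.22166 / 0.93512 = 1509 km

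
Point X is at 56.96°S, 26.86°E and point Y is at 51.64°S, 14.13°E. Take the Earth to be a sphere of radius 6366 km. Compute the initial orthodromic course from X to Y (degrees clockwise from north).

300.3°

N = sin Δλ·cos φ₂ = -0.1368;  D = cos φ₁ sin φ₂ − sin φ₁ cos φ₂ cos Δλ = +0.0799
initial course = atan2(N, D) = 300.31°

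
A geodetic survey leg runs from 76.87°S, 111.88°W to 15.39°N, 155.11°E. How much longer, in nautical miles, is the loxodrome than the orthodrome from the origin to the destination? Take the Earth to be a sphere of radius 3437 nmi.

314 nmi

Great circle: cos σ = sin φ₁ sin φ₂ + cos φ₁ cos φ₂ cos Δλ,  σ = 1.8441 rad → d_gc = 6338.3 nmi
Rhumb line: Δψ = +2.4340, q = Δφ/Δψ = 0.6616, d_rh = R√(Δφ²+q²Δλ²) = 6652.4 nmi
Excess = 6652.4 − 6338.3 = 314.1 ≈ 314 nmi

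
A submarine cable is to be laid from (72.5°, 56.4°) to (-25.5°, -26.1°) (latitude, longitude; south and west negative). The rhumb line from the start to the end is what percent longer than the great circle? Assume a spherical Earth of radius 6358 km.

Great circle: σ = 1.9554 rad → d_gc = Rσ = 12432.2 km
Rhumb: Δφ = -1.7104, Δλ = -1.4399, Δψ = -2.3319, q = Δφ/Δψ = 0.7335 → d_rh = R√(Δφ²+q²Δλ²) = 12781.0 km
Excess = (12781.0 − 12432.2) / 12432.2 = 348.8 / 12432.2 = 2.81% ≈ 2.8%

2.8%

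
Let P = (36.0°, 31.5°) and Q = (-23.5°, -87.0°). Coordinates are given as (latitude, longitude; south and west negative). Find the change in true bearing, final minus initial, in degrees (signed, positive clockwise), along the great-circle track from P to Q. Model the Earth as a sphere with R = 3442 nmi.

Initial bearing θ₁ = atan2(sin Δλ cos φ₂, cos φ₁ sin φ₂ − sin φ₁ cos φ₂ cos Δλ) = 265.36°
Final bearing θ₂ = (initial bearing from the destination back to the start) + 180° = 241.56°
Δθ = θ₂ − θ₁ = -23.8°

-23.8°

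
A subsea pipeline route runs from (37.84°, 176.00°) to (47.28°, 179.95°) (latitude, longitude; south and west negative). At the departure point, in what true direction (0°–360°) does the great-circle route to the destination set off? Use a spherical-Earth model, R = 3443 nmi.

θ = atan2( sin Δλ·cos φ₂ ,  cos φ₁ sin φ₂ − sin φ₁ cos φ₂ cos Δλ )
  = atan2(+0.0467, +0.1650) = 15.81°

15.8°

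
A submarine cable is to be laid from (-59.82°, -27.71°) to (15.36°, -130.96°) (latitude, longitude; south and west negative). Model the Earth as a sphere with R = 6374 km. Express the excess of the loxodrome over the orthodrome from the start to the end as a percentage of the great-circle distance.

Great circle: σ = 1.9178 rad → d_gc = Rσ = 12224.1 km
Rhumb: Δφ = +1.3121, Δλ = -1.8021, Δψ = +1.5820, q = Δφ/Δψ = 0.8294 → d_rh = R√(Δφ²+q²Δλ²) = 12677.0 km
Excess = (12677.0 − 12224.1) / 12224.1 = 452.9 / 12224.1 = 3.70% ≈ 3.7%

3.7%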